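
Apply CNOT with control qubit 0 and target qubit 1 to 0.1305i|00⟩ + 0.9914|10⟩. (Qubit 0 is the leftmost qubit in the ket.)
0.1305i|00⟩ + 0.9914|11⟩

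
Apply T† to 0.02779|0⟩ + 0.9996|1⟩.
0.02779|0⟩ + (0.7068 - 0.7068i)|1⟩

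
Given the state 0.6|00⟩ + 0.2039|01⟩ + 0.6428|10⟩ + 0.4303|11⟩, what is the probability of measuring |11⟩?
0.1852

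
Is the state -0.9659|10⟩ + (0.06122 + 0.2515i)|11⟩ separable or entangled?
Separable

Writing the state as a|00⟩ + b|01⟩ + c|10⟩ + d|11⟩, it is a product state iff ad − bc = 0.
Here (a, b, c, d) = (0, 0, -0.9659, (0.06122 + 0.2515i)): ad − bc = (0)(0.06122 + 0.2515i) − (0)(-0.9659) = 0, so the state is separable.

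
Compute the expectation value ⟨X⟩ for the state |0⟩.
0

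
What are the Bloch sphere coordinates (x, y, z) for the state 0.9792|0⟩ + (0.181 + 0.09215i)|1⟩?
(0.3545, 0.1805, 0.9176)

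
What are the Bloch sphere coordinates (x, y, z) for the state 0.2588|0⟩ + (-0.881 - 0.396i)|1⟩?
(-0.456, -0.205, -0.866)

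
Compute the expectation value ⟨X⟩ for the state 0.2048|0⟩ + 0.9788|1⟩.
0.4009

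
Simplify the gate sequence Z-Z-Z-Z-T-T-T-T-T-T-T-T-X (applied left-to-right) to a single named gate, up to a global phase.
X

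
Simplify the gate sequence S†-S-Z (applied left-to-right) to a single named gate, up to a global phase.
Z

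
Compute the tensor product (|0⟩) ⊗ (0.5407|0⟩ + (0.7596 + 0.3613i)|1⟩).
0.5407|00⟩ + (0.7596 + 0.3613i)|01⟩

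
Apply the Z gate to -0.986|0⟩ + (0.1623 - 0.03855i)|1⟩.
-0.986|0⟩ + (-0.1623 + 0.03855i)|1⟩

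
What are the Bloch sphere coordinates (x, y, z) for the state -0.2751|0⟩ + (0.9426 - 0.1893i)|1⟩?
(-0.5186, 0.1042, -0.8486)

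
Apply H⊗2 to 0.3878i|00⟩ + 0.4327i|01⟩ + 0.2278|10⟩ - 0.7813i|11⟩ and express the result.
(0.1139 + 0.0196i)|00⟩ + (0.1139 + 0.3682i)|01⟩ + (-0.1139 + 0.8009i)|10⟩ + (-0.1139 - 0.4131i)|11⟩

H⊗2 gives amp(|y⟩) = (1/2) Σ_x (−1)^(x·y) amp(|x⟩), where x·y is the number of positions in which both x and y have a 1.
|00⟩: (0.3878i + 0.4327i + 0.2278 - 0.7813i)/2 = (0.1139 + 0.0196i)
|01⟩: (0.3878i - 0.4327i + 0.2278 + 0.7813i)/2 = (0.1139 + 0.3682i)
|10⟩: (0.3878i + 0.4327i - 0.2278 + 0.7813i)/2 = (-0.1139 + 0.8009i)
|11⟩: (0.3878i - 0.4327i - 0.2278 - 0.7813i)/2 = (-0.1139 - 0.4131i)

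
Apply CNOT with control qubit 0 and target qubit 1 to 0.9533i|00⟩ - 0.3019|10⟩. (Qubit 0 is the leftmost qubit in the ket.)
0.9533i|00⟩ - 0.3019|11⟩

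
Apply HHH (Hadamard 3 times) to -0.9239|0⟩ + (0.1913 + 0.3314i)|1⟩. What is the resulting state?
(-0.518 + 0.2343i)|0⟩ + (-0.7886 - 0.2343i)|1⟩

H² = I, so H^3 = H: a single Hadamard. With (a, b) = (-0.9239, (0.1913 + 0.3314i)), H gives ((a + b)/√2, (a − b)/√2) = ((-0.518 + 0.2343i), (-0.7886 - 0.2343i)).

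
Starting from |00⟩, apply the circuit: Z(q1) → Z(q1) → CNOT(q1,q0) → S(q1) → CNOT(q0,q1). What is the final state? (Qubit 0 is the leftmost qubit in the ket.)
|00⟩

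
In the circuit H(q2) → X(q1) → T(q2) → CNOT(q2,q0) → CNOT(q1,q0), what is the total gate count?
5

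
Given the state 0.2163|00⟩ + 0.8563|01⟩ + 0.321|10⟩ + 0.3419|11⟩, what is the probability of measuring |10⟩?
0.103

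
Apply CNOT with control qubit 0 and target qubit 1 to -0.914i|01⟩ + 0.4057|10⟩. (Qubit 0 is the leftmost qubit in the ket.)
-0.914i|01⟩ + 0.4057|11⟩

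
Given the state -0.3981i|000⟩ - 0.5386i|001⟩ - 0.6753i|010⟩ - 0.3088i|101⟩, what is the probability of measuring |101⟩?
0.09536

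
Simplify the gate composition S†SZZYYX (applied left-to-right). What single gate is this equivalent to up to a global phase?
X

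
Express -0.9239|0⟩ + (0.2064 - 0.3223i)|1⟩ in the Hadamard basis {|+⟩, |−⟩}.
(-0.5073 - 0.2279i)|+⟩ + (-0.7992 + 0.2279i)|−⟩

With |ψ⟩ = α|0⟩ + β|1⟩, the Hadamard-basis coefficients are ⟨+|ψ⟩ = (α + β)/√2 and ⟨−|ψ⟩ = (α − β)/√2.
Here α = -0.9239, β = (0.2064 - 0.3223i): (α + β)/√2 = (-0.5073 - 0.2279i), (α − β)/√2 = (-0.7992 + 0.2279i).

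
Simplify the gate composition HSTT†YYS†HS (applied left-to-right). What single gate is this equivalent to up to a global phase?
S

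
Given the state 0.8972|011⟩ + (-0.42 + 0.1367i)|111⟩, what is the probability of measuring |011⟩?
0.805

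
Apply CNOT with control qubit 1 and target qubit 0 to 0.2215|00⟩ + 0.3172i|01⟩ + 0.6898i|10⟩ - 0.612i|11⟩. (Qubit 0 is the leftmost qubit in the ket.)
0.2215|00⟩ - 0.612i|01⟩ + 0.6898i|10⟩ + 0.3172i|11⟩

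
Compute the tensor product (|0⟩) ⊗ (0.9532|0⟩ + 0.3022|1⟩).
0.9532|00⟩ + 0.3022|01⟩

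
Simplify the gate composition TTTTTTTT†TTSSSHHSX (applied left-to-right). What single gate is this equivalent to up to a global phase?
X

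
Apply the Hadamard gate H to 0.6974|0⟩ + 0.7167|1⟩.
0.9999|0⟩ - 0.01365|1⟩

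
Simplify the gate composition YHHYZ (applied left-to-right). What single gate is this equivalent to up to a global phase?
Z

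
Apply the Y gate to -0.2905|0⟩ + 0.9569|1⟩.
-0.9569i|0⟩ - 0.2905i|1⟩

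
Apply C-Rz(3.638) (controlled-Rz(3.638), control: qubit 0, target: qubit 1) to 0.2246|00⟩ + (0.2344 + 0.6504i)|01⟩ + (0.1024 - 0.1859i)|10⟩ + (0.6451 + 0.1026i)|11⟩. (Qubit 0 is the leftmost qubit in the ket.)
0.2246|00⟩ + (0.2344 + 0.6504i)|01⟩ + (-0.2054 - 0.05359i)|10⟩ + (-0.2579 + 0.6001i)|11⟩

C-Rz(3.638) leaves the control-|0⟩ kets |00⟩, |01⟩ unchanged and applies Rz(3.638) to qubit 1 on the control-|1⟩ pair (|10⟩, |11⟩).
Rz(3.638) = [[e^(−iθ/2), 0], [0, e^(iθ/2)]] with e^(±iθ/2) = cos(θ/2) ± i·sin(θ/2); θ = 3.638, cos(θ/2) ≈ -0.245663, sin(θ/2) ≈ 0.969355.
With a = amp(|10⟩) = (0.1024 - 0.1859i) and b = amp(|11⟩) = (0.6451 + 0.1026i):
new amp(|10⟩) = (-0.245663 - 0.969355i)·a = (-0.2054 - 0.05359i)
new amp(|11⟩) = (-0.245663 + 0.969355i)·b = (-0.2579 + 0.6001i)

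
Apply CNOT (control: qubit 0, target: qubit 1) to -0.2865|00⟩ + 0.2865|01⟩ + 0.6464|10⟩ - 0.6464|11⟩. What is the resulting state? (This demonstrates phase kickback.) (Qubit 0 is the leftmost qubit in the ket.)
-0.2865|00⟩ + 0.2865|01⟩ - 0.6464|10⟩ + 0.6464|11⟩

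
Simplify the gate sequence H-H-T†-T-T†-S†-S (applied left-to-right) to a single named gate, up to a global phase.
T†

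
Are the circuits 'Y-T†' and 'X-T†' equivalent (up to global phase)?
No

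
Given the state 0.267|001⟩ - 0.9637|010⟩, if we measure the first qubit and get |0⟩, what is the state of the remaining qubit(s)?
0.267|01⟩ - 0.9637|10⟩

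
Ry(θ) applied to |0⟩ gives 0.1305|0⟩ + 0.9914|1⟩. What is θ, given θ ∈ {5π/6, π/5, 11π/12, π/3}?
11π/12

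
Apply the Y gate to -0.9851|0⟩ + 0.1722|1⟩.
-0.1722i|0⟩ - 0.9851i|1⟩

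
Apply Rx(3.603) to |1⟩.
-0.9735i|0⟩ - 0.2287|1⟩

Rx(3.603) = [[cos(θ/2), −i·sin(θ/2)], [−i·sin(θ/2), cos(θ/2)]]; θ = 3.603, cos(θ/2) ≈ -0.228663, sin(θ/2) ≈ 0.973506.
With a = amp(|0⟩) = 0 and b = amp(|1⟩) = 1:
new amp(|0⟩) = (-0.228663)·a + (-0.973506i)·b = -0.9735i
new amp(|1⟩) = (-0.973506i)·a + (-0.228663)·b = -0.2287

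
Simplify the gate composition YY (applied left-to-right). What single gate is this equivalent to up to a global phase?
I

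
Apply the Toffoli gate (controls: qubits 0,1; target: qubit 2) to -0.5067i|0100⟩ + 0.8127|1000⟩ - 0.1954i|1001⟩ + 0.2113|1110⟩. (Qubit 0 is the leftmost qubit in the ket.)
-0.5067i|0100⟩ + 0.8127|1000⟩ - 0.1954i|1001⟩ + 0.2113|1100⟩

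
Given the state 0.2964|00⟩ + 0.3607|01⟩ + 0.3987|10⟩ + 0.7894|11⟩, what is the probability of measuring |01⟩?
0.1301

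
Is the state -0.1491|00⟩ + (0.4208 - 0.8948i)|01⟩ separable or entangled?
Separable

Writing the state as a|00⟩ + b|01⟩ + c|10⟩ + d|11⟩, it is a product state iff ad − bc = 0.
Here (a, b, c, d) = (-0.1491, (0.4208 - 0.8948i), 0, 0): ad − bc = (-0.1491)(0) − (0.4208 - 0.8948i)(0) = 0, so the state is separable.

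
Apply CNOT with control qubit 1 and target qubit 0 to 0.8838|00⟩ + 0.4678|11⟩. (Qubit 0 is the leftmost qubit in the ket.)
0.8838|00⟩ + 0.4678|01⟩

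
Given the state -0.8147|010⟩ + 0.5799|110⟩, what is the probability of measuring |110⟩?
0.3363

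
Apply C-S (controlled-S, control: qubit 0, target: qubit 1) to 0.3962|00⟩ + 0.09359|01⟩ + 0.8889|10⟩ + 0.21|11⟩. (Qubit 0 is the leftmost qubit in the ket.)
0.3962|00⟩ + 0.09359|01⟩ + 0.8889|10⟩ + 0.21i|11⟩

C-S leaves the control-|0⟩ kets |00⟩, |01⟩ unchanged and applies S to qubit 1 on the control-|1⟩ pair (|10⟩, |11⟩).
S = [[1, 0], [0, i]].
With a = amp(|10⟩) = 0.8889 and b = amp(|11⟩) = 0.21:
new amp(|10⟩) = (1)·a = 0.8889
new amp(|11⟩) = (i)·b = 0.21i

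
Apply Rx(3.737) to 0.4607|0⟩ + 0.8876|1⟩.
(-0.1351 - 0.8486i)|0⟩ + (-0.2604 - 0.4404i)|1⟩

Rx(3.737) = [[cos(θ/2), −i·sin(θ/2)], [−i·sin(θ/2), cos(θ/2)]]; θ = 3.737, cos(θ/2) ≈ -0.293326, sin(θ/2) ≈ 0.956013.
With a = amp(|0⟩) = 0.4607 and b = amp(|1⟩) = 0.8876:
new amp(|0⟩) = (-0.293326)·a + (-0.956013i)·b = (-0.1351 - 0.8486i)
new amp(|1⟩) = (-0.956013i)·a + (-0.293326)·b = (-0.2604 - 0.4404i)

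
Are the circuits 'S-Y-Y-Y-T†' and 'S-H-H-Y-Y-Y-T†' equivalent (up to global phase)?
Yes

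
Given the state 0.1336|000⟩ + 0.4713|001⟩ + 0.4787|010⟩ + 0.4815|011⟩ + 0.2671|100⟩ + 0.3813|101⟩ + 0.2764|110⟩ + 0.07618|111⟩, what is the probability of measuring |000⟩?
0.01785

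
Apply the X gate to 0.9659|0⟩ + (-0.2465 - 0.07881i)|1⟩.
(-0.2465 - 0.07881i)|0⟩ + 0.9659|1⟩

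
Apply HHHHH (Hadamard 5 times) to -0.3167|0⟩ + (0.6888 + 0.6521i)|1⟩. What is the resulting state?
(0.2631 + 0.4611i)|0⟩ + (-0.711 - 0.4611i)|1⟩

H² = I, so H^5 = H: a single Hadamard. With (a, b) = (-0.3167, (0.6888 + 0.6521i)), H gives ((a + b)/√2, (a − b)/√2) = ((0.2631 + 0.4611i), (-0.711 - 0.4611i)).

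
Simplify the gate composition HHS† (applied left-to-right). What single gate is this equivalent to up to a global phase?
S†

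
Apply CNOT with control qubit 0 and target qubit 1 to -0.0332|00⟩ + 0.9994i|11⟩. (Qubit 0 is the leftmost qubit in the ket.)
-0.0332|00⟩ + 0.9994i|10⟩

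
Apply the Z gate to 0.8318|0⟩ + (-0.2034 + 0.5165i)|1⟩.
0.8318|0⟩ + (0.2034 - 0.5165i)|1⟩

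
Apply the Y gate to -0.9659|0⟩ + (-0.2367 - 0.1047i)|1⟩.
(-0.1047 + 0.2367i)|0⟩ - 0.9659i|1⟩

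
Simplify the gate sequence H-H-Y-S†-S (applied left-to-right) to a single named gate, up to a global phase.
Y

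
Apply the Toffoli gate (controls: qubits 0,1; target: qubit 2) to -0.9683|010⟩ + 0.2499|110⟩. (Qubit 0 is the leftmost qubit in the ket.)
-0.9683|010⟩ + 0.2499|111⟩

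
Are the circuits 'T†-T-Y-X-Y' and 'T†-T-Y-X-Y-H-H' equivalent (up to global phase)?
Yes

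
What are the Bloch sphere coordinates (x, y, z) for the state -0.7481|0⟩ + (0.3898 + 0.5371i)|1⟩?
(-0.5832, -0.8036, 0.1192)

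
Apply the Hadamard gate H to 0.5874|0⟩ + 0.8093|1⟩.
0.9876|0⟩ - 0.1569|1⟩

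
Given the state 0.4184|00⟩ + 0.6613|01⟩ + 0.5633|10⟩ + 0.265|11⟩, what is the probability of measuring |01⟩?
0.4373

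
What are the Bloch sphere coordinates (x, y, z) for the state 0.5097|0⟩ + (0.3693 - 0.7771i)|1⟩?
(0.3765, -0.7922, -0.4805)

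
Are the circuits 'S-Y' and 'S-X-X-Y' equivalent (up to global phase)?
Yes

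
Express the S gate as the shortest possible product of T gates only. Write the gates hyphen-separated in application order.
T-T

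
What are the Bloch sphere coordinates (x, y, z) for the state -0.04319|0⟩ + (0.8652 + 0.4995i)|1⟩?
(-0.07474, -0.04315, -0.9962)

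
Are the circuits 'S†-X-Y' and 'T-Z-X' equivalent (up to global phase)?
No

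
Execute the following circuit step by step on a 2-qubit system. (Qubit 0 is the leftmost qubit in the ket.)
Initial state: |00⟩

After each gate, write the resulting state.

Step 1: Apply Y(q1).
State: i|01⟩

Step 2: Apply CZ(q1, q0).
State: i|01⟩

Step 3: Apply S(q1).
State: -|01⟩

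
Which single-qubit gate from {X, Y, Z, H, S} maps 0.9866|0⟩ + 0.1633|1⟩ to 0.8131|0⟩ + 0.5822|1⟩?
H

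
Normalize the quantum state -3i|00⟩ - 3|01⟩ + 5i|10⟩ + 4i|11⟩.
-0.3906i|00⟩ - 0.3906|01⟩ + 0.6509i|10⟩ + 0.5208i|11⟩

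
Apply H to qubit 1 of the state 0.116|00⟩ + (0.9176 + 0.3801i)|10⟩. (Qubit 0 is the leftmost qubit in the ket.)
0.08202|00⟩ + 0.08202|01⟩ + (0.6488 + 0.2688i)|10⟩ + (0.6488 + 0.2688i)|11⟩

H on qubit 1 mixes each pair of kets that differ only in qubit 1: amplitudes (a, b) of (|…0…⟩, |…1…⟩) become ((a + b)/√2, (a − b)/√2). Kets absent from the input have amplitude 0.
(|00⟩, |01⟩): (a, b) = (0.116, 0) → (0.08202, 0.08202)
(|10⟩, |11⟩): (a, b) = ((0.9176 + 0.3801i), 0) → ((0.6488 + 0.2688i), (0.6488 + 0.2688i))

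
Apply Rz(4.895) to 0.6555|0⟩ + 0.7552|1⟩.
(-0.5038 - 0.4193i)|0⟩ + (-0.5805 + 0.4831i)|1⟩

Rz(4.895) = [[e^(−iθ/2), 0], [0, e^(iθ/2)]] with e^(±iθ/2) = cos(θ/2) ± i·sin(θ/2); θ = 4.895, cos(θ/2) ≈ -0.768634, sin(θ/2) ≈ 0.639688.
With a = amp(|0⟩) = 0.6555 and b = amp(|1⟩) = 0.7552:
new amp(|0⟩) = (-0.768634 - 0.639688i)·a = (-0.5038 - 0.4193i)
new amp(|1⟩) = (-0.768634 + 0.639688i)·b = (-0.5805 + 0.4831i)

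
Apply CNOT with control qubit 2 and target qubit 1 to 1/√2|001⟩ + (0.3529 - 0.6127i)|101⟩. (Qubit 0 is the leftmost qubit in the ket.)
1/√2|011⟩ + (0.3529 - 0.6127i)|111⟩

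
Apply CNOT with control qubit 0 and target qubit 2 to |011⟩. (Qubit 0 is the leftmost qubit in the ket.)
|011⟩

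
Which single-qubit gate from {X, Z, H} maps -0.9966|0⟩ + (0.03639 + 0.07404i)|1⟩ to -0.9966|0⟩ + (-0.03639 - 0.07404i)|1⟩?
Z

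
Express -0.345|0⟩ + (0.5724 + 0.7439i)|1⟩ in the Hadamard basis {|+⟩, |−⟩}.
(0.1608 + 0.526i)|+⟩ + (-0.6487 - 0.526i)|−⟩

With |ψ⟩ = α|0⟩ + β|1⟩, the Hadamard-basis coefficients are ⟨+|ψ⟩ = (α + β)/√2 and ⟨−|ψ⟩ = (α − β)/√2.
Here α = -0.345, β = (0.5724 + 0.7439i): (α + β)/√2 = (0.1608 + 0.526i), (α − β)/√2 = (-0.6487 - 0.526i).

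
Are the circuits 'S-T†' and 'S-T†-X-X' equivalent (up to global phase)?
Yes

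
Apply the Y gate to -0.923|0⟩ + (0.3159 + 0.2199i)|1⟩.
(0.2199 - 0.3159i)|0⟩ - 0.923i|1⟩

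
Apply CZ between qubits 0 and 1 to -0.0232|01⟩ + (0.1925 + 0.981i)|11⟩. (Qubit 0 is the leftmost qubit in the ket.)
-0.0232|01⟩ + (-0.1925 - 0.981i)|11⟩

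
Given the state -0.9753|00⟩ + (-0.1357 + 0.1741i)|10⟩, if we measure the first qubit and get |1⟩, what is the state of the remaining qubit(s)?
(-0.6148 + 0.7887i)|0⟩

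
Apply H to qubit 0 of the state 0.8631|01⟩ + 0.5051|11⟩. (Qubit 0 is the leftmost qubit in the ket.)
0.9675|01⟩ + 0.2531|11⟩

H on qubit 0 mixes each pair of kets that differ only in qubit 0: amplitudes (a, b) of (|…0…⟩, |…1…⟩) become ((a + b)/√2, (a − b)/√2). Kets absent from the input have amplitude 0.
(|01⟩, |11⟩): (a, b) = (0.8631, 0.5051) → (0.9675, 0.2531)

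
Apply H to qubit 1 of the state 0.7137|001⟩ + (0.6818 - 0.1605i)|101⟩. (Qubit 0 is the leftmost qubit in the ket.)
0.5047|001⟩ + 0.5047|011⟩ + (0.4821 - 0.1135i)|101⟩ + (0.4821 - 0.1135i)|111⟩

H on qubit 1 mixes each pair of kets that differ only in qubit 1: amplitudes (a, b) of (|…0…⟩, |…1…⟩) become ((a + b)/√2, (a − b)/√2). Kets absent from the input have amplitude 0.
(|001⟩, |011⟩): (a, b) = (0.7137, 0) → (0.5047, 0.5047)
(|101⟩, |111⟩): (a, b) = ((0.6818 - 0.1605i), 0) → ((0.4821 - 0.1135i), (0.4821 - 0.1135i))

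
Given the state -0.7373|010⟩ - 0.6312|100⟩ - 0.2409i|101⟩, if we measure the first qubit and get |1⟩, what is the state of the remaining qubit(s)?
-0.9343|00⟩ - 0.3566i|01⟩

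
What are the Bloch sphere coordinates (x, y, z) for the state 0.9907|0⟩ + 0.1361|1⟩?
(0.2697, 0, 0.963)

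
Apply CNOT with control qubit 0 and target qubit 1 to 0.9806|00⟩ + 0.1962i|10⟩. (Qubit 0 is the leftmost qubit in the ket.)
0.9806|00⟩ + 0.1962i|11⟩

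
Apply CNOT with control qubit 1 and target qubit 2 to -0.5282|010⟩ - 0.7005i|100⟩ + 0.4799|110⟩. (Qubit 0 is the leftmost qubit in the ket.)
-0.5282|011⟩ - 0.7005i|100⟩ + 0.4799|111⟩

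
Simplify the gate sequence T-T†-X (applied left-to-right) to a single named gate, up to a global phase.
X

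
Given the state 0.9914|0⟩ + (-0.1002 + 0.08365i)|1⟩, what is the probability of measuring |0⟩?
0.9829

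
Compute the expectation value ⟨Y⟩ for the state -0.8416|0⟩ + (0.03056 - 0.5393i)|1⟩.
0.9077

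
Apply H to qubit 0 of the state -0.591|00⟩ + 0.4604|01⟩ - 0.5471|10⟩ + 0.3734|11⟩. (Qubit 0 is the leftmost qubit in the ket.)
-0.8048|00⟩ + 0.5896|01⟩ - 0.03104|10⟩ + 0.06152|11⟩

H on qubit 0 mixes each pair of kets that differ only in qubit 0: amplitudes (a, b) of (|…0…⟩, |…1…⟩) become ((a + b)/√2, (a − b)/√2). Kets absent from the input have amplitude 0.
(|00⟩, |10⟩): (a, b) = (-0.591, -0.5471) → (-0.8048, -0.03104)
(|01⟩, |11⟩): (a, b) = (0.4604, 0.3734) → (0.5896, 0.06152)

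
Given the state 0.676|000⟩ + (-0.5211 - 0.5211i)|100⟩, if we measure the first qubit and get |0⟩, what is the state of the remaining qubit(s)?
|00⟩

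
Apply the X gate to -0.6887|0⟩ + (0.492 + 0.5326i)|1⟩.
(0.492 + 0.5326i)|0⟩ - 0.6887|1⟩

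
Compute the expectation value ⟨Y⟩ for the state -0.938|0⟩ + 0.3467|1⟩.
0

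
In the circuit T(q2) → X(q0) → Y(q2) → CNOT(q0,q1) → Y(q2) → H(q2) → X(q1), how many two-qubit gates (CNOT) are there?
1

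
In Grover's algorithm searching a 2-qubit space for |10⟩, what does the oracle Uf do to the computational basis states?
Uf|x⟩ = -|x⟩ if x = 10, else |x⟩ (phase flip on target)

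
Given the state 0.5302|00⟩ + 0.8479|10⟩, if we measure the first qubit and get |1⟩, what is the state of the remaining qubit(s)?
|0⟩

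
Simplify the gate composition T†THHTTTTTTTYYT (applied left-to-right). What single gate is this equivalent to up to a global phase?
I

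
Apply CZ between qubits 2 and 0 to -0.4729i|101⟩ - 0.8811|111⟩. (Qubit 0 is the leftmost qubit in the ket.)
0.4729i|101⟩ + 0.8811|111⟩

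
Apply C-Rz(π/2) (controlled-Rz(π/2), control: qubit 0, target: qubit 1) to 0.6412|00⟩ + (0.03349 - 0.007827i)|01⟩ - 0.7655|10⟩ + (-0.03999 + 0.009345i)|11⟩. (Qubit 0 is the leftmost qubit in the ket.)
0.6412|00⟩ + (0.03349 - 0.007827i)|01⟩ + (-0.5413 + 0.5413i)|10⟩ + (-0.03489 - 0.02167i)|11⟩

C-Rz(π/2) leaves the control-|0⟩ kets |00⟩, |01⟩ unchanged and applies Rz(π/2) to qubit 1 on the control-|1⟩ pair (|10⟩, |11⟩).
Rz(π/2) = [[e^(−iθ/2), 0], [0, e^(iθ/2)]] with e^(±iθ/2) = cos(θ/2) ± i·sin(θ/2); θ = π/2, cos(θ/2) ≈ 0.707107, sin(θ/2) ≈ 0.707107.
With a = amp(|10⟩) = -0.7655 and b = amp(|11⟩) = (-0.03999 + 0.009345i):
new amp(|10⟩) = (0.707107 - 0.707107i)·a = (-0.5413 + 0.5413i)
new amp(|11⟩) = (0.707107 + 0.707107i)·b = (-0.03489 - 0.02167i)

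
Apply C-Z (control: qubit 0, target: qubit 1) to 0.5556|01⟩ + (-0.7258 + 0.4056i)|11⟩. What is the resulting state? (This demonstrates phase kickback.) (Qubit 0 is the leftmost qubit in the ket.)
0.5556|01⟩ + (0.7258 - 0.4056i)|11⟩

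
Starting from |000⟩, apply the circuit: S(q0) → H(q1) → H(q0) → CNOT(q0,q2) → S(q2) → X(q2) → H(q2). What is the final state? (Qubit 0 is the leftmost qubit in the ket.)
1/√8|000⟩ - 1/√8|001⟩ + 1/√8|010⟩ - 1/√8|011⟩ + (1/√8)i|100⟩ + (1/√8)i|101⟩ + (1/√8)i|110⟩ + (1/√8)i|111⟩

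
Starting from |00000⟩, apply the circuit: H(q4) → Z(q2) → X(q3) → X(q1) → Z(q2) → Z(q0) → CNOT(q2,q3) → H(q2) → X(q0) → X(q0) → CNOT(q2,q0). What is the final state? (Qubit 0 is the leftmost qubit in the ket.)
1/2|01010⟩ + 1/2|01011⟩ + 1/2|11110⟩ + 1/2|11111⟩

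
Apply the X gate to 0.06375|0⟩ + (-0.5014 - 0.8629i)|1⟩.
(-0.5014 - 0.8629i)|0⟩ + 0.06375|1⟩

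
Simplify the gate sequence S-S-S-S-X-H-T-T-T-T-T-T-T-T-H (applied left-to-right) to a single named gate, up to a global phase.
X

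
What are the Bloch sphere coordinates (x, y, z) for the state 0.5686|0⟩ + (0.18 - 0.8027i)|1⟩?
(0.2047, -0.9128, -0.3534)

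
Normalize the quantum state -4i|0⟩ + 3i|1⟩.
-0.8i|0⟩ + 0.6i|1⟩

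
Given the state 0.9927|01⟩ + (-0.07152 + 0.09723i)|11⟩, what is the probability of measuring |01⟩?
0.9855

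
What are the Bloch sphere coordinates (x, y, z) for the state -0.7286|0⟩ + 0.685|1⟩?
(-0.9982, 0, 0.06163)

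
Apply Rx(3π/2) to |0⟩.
-1/√2|0⟩ - (1/√2)i|1⟩

Rx(3π/2) = [[cos(θ/2), −i·sin(θ/2)], [−i·sin(θ/2), cos(θ/2)]]; θ = 3π/2, cos(θ/2) ≈ -0.707107, sin(θ/2) ≈ 0.707107.
With a = amp(|0⟩) = 1 and b = amp(|1⟩) = 0:
new amp(|0⟩) = (-0.707107)·a + (-0.707107i)·b = -1/√2
new amp(|1⟩) = (-0.707107i)·a + (-0.707107)·b = -(1/√2)i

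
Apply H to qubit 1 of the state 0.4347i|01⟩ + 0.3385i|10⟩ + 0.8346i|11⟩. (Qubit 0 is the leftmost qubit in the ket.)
0.3074i|00⟩ - 0.3074i|01⟩ + 0.8295i|10⟩ - 0.3508i|11⟩

H on qubit 1 mixes each pair of kets that differ only in qubit 1: amplitudes (a, b) of (|…0…⟩, |…1…⟩) become ((a + b)/√2, (a − b)/√2). Kets absent from the input have amplitude 0.
(|00⟩, |01⟩): (a, b) = (0, 0.4347i) → (0.3074i, -0.3074i)
(|10⟩, |11⟩): (a, b) = (0.3385i, 0.8346i) → (0.8295i, -0.3508i)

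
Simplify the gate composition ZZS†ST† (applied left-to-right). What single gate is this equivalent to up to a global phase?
T†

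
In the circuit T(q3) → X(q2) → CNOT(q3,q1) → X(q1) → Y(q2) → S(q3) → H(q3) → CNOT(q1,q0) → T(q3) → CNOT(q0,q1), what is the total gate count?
10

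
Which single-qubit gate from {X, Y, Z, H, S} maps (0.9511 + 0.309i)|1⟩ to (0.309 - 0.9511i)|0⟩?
Y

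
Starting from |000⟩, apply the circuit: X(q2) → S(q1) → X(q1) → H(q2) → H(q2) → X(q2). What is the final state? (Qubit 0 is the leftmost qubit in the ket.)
|010⟩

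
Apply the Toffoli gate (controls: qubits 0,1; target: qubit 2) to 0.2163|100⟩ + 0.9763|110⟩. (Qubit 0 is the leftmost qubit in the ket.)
0.2163|100⟩ + 0.9763|111⟩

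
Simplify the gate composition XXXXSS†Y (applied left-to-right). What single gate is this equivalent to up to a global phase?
Y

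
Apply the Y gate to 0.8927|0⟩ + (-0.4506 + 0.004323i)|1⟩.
(0.004323 + 0.4506i)|0⟩ + 0.8927i|1⟩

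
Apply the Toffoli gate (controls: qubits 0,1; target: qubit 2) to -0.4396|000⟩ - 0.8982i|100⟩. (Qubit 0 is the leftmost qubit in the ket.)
-0.4396|000⟩ - 0.8982i|100⟩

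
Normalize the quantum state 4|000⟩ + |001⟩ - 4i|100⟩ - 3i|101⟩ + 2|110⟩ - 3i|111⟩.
0.5394|000⟩ + 0.1348|001⟩ - 0.5394i|100⟩ - 0.4045i|101⟩ + 0.2697|110⟩ - 0.4045i|111⟩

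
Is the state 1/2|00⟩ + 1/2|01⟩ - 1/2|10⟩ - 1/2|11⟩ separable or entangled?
Separable

Writing the state as a|00⟩ + b|01⟩ + c|10⟩ + d|11⟩, it is a product state iff ad − bc = 0.
Here (a, b, c, d) = (1/2, 1/2, -1/2, -1/2): ad − bc = (1/2)(-1/2) − (1/2)(-1/2) = 0, so the state is separable.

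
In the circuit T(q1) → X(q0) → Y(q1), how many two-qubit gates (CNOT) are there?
0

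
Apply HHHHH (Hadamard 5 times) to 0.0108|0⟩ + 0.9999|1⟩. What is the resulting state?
0.7147|0⟩ - 0.6994|1⟩

H² = I, so H^5 = H: a single Hadamard. With (a, b) = (0.0108, 0.9999), H gives ((a + b)/√2, (a − b)/√2) = (0.7147, -0.6994).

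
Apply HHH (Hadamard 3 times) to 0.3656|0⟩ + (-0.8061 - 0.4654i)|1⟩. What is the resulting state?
(-0.3115 - 0.3291i)|0⟩ + (0.8285 + 0.3291i)|1⟩

H² = I, so H^3 = H: a single Hadamard. With (a, b) = (0.3656, (-0.8061 - 0.4654i)), H gives ((a + b)/√2, (a − b)/√2) = ((-0.3115 - 0.3291i), (0.8285 + 0.3291i)).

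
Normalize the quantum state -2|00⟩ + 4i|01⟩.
-1/√5|00⟩ + 0.8944i|01⟩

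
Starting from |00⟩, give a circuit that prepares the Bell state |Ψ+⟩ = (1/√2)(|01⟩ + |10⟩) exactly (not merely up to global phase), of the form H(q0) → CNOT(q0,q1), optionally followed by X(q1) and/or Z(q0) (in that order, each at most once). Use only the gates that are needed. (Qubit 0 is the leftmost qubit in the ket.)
H(q0) → CNOT(q0,q1) → X(q1)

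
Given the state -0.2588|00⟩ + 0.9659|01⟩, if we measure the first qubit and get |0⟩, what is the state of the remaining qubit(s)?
-0.2588|0⟩ + 0.9659|1⟩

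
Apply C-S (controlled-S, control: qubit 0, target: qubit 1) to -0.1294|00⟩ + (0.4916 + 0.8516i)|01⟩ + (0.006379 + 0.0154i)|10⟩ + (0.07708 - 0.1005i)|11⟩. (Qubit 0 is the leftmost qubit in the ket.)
-0.1294|00⟩ + (0.4916 + 0.8516i)|01⟩ + (0.006379 + 0.0154i)|10⟩ + (0.1005 + 0.07708i)|11⟩

C-S leaves the control-|0⟩ kets |00⟩, |01⟩ unchanged and applies S to qubit 1 on the control-|1⟩ pair (|10⟩, |11⟩).
S = [[1, 0], [0, i]].
With a = amp(|10⟩) = (0.006379 + 0.0154i) and b = amp(|11⟩) = (0.07708 - 0.1005i):
new amp(|10⟩) = (1)·a = (0.006379 + 0.0154i)
new amp(|11⟩) = (i)·b = (0.1005 + 0.07708i)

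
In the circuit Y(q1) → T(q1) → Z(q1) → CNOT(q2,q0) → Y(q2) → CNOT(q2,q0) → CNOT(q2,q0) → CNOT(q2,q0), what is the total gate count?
8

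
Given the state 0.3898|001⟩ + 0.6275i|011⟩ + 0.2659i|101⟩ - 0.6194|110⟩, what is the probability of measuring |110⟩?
0.3837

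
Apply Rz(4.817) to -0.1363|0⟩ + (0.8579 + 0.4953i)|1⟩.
(0.1013 + 0.09121i)|0⟩ + (-0.969 + 0.206i)|1⟩

Rz(4.817) = [[e^(−iθ/2), 0], [0, e^(iθ/2)]] with e^(±iθ/2) = cos(θ/2) ± i·sin(θ/2); θ = 4.817, cos(θ/2) ≈ -0.743108, sin(θ/2) ≈ 0.669171.
With a = amp(|0⟩) = -0.1363 and b = amp(|1⟩) = (0.8579 + 0.4953i):
new amp(|0⟩) = (-0.743108 - 0.669171i)·a = (0.1013 + 0.09121i)
new amp(|1⟩) = (-0.743108 + 0.669171i)·b = (-0.969 + 0.206i)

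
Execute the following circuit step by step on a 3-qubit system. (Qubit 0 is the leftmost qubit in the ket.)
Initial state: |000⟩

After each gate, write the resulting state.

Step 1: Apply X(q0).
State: |100⟩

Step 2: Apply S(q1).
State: |100⟩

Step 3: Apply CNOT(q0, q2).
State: |101⟩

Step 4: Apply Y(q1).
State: i|111⟩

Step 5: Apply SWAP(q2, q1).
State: i|111⟩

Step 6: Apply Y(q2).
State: |110⟩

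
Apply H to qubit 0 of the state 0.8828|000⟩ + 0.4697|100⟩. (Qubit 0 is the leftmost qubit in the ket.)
0.9564|000⟩ + 0.2921|100⟩

H on qubit 0 mixes each pair of kets that differ only in qubit 0: amplitudes (a, b) of (|…0…⟩, |…1…⟩) become ((a + b)/√2, (a − b)/√2). Kets absent from the input have amplitude 0.
(|000⟩, |100⟩): (a, b) = (0.8828, 0.4697) → (0.9564, 0.2921)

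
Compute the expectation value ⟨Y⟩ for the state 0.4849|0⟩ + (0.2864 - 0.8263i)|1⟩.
-0.8013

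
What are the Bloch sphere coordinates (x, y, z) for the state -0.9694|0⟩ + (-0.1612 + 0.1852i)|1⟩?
(0.3125, -0.3591, 0.8795)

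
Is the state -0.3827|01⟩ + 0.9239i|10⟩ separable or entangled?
Entangled

Writing the state as a|00⟩ + b|01⟩ + c|10⟩ + d|11⟩, it is a product state iff ad − bc = 0.
Here (a, b, c, d) = (0, -0.3827, 0.9239i, 0): ad − bc = (0)(0) − (-0.3827)(0.9239i) = 0.3536i ≠ 0, so the state is entangled.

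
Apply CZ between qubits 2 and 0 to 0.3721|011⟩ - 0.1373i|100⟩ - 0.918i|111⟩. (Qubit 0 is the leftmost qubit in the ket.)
0.3721|011⟩ - 0.1373i|100⟩ + 0.918i|111⟩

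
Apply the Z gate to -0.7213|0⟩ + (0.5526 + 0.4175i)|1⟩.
-0.7213|0⟩ + (-0.5526 - 0.4175i)|1⟩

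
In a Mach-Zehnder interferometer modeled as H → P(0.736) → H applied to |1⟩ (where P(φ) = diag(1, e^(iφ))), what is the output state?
(0.1294 - 0.3357i)|0⟩ + (0.8706 + 0.3357i)|1⟩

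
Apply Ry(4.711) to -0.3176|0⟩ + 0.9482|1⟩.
-0.4465|0⟩ - 0.8947|1⟩

Ry(4.711) = [[cos(θ/2), −sin(θ/2)], [sin(θ/2), cos(θ/2)]]; θ = 4.711, cos(θ/2) ≈ -0.706616, sin(θ/2) ≈ 0.707598.
With a = amp(|0⟩) = -0.3176 and b = amp(|1⟩) = 0.9482:
new amp(|0⟩) = (-0.706616)·a + (-0.707598)·b = -0.4465
new amp(|1⟩) = (0.707598)·a + (-0.706616)·b = -0.8947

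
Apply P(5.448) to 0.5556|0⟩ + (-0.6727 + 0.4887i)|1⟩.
0.5556|0⟩ + (-0.08908 + 0.8267i)|1⟩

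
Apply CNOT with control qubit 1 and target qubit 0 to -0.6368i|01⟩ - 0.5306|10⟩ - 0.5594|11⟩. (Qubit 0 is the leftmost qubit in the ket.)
-0.5594|01⟩ - 0.5306|10⟩ - 0.6368i|11⟩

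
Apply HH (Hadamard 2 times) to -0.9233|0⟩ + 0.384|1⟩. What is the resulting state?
-0.9233|0⟩ + 0.384|1⟩

H² = I, so an even number of Hadamards cancels: H^2 = I and the state is unchanged.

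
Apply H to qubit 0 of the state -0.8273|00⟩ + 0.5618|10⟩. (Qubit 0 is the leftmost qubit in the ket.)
-0.1877|00⟩ - 0.9822|10⟩

H on qubit 0 mixes each pair of kets that differ only in qubit 0: amplitudes (a, b) of (|…0…⟩, |…1…⟩) become ((a + b)/√2, (a − b)/√2). Kets absent from the input have amplitude 0.
(|00⟩, |10⟩): (a, b) = (-0.8273, 0.5618) → (-0.1877, -0.9822)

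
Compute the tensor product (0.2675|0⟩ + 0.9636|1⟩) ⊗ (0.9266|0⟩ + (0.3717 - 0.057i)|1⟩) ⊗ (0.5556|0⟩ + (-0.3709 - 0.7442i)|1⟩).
0.1377|000⟩ + (-0.09193 - 0.1845i)|001⟩ + (0.05524 - 0.008472i)|010⟩ + (-0.04823 - 0.06834i)|011⟩ + 0.4961|100⟩ + (-0.3312 - 0.6645i)|101⟩ + (0.199 - 0.03052i)|110⟩ + (-0.1737 - 0.2462i)|111⟩

amp(|b₁b₂…⟩) = product of the factor amplitudes for bits b₁, b₂, …; only kets whose every factor amplitude is nonzero survive.
|000⟩: (0.2675)(0.9266)(0.5556) = 0.1377
|001⟩: (0.2675)(0.9266)(-0.3709 - 0.7442i) = (-0.09193 - 0.1845i)
|010⟩: (0.2675)(0.3717 - 0.057i)(0.5556) = (0.05524 - 0.008472i)
|011⟩: (0.2675)(0.3717 - 0.057i)(-0.3709 - 0.7442i) = (-0.04823 - 0.06834i)
|100⟩: (0.9636)(0.9266)(0.5556) = 0.4961
|101⟩: (0.9636)(0.9266)(-0.3709 - 0.7442i) = (-0.3312 - 0.6645i)
|110⟩: (0.9636)(0.3717 - 0.057i)(0.5556) = (0.199 - 0.03052i)
|111⟩: (0.9636)(0.3717 - 0.057i)(-0.3709 - 0.7442i) = (-0.1737 - 0.2462i)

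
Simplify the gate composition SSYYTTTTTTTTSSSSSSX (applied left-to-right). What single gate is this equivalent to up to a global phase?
X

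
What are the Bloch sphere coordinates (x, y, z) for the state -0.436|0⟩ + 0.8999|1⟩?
(-0.7847, 0, -0.6197)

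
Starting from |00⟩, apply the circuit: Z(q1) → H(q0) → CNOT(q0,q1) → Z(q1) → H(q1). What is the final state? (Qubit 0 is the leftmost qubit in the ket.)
1/2|00⟩ + 1/2|01⟩ - 1/2|10⟩ + 1/2|11⟩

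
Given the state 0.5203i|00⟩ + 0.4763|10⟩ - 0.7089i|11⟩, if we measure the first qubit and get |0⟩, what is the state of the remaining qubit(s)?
i|0⟩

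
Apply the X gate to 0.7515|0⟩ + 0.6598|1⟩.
0.6598|0⟩ + 0.7515|1⟩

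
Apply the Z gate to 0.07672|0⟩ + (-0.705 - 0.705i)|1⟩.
0.07672|0⟩ + (0.705 + 0.705i)|1⟩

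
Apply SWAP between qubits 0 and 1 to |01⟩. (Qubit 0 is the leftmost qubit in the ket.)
|10⟩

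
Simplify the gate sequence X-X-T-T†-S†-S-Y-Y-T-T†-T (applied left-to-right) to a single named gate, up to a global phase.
T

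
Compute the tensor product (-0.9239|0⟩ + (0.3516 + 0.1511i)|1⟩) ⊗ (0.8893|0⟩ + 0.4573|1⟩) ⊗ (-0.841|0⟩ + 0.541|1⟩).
0.691|000⟩ - 0.4445|001⟩ + 0.3553|010⟩ - 0.2286|011⟩ + (-0.263 - 0.113i)|100⟩ + (0.1692 + 0.0727i)|101⟩ + (-0.1352 - 0.05811i)|110⟩ + (0.08699 + 0.03738i)|111⟩

amp(|b₁b₂…⟩) = product of the factor amplitudes for bits b₁, b₂, …; only kets whose every factor amplitude is nonzero survive.
|000⟩: (-0.9239)(0.8893)(-0.841) = 0.691
|001⟩: (-0.9239)(0.8893)(0.541) = -0.4445
|010⟩: (-0.9239)(0.4573)(-0.841) = 0.3553
|011⟩: (-0.9239)(0.4573)(0.541) = -0.2286
|100⟩: (0.3516 + 0.1511i)(0.8893)(-0.841) = (-0.263 - 0.113i)
|101⟩: (0.3516 + 0.1511i)(0.8893)(0.541) = (0.1692 + 0.0727i)
|110⟩: (0.3516 + 0.1511i)(0.4573)(-0.841) = (-0.1352 - 0.05811i)
|111⟩: (0.3516 + 0.1511i)(0.4573)(0.541) = (0.08699 + 0.03738i)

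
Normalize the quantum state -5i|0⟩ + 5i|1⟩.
-(1/√2)i|0⟩ + (1/√2)i|1⟩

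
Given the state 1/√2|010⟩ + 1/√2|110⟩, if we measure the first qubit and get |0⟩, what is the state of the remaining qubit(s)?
|10⟩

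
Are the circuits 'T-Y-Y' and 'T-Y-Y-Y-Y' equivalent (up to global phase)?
Yes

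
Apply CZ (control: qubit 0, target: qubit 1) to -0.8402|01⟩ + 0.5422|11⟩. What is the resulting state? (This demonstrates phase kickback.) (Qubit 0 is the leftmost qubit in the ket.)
-0.8402|01⟩ - 0.5422|11⟩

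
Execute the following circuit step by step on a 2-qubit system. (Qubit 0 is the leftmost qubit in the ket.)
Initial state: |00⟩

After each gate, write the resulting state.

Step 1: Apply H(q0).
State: 1/√2|00⟩ + 1/√2|10⟩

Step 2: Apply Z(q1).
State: 1/√2|00⟩ + 1/√2|10⟩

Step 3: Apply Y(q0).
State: -(1/√2)i|00⟩ + (1/√2)i|10⟩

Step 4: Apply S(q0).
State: -(1/√2)i|00⟩ - 1/√2|10⟩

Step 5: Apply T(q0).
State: -(1/√2)i|00⟩ + (-1/2 - (1/2)i)|10⟩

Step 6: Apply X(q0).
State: (-1/2 - (1/2)i)|00⟩ - (1/√2)i|10⟩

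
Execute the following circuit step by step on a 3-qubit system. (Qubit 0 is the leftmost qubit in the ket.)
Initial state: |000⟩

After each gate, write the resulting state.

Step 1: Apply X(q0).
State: |100⟩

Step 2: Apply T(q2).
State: |100⟩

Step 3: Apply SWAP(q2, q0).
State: |001⟩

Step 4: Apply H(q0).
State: 1/√2|001⟩ + 1/√2|101⟩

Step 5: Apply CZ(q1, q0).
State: 1/√2|001⟩ + 1/√2|101⟩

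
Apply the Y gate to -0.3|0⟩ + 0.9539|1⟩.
-0.9539i|0⟩ - 0.3i|1⟩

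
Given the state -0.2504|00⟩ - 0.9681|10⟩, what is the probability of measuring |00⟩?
0.0627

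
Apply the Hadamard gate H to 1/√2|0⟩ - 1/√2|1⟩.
|1⟩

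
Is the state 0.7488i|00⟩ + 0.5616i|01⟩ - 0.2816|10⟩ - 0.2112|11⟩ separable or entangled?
Separable

Writing the state as a|00⟩ + b|01⟩ + c|10⟩ + d|11⟩, it is a product state iff ad − bc = 0.
Here (a, b, c, d) = (0.7488i, 0.5616i, -0.2816, -0.2112): ad − bc = (0.7488i)(-0.2112) − (0.5616i)(-0.2816) = 0, so the state is separable.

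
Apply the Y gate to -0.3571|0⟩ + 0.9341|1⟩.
-0.9341i|0⟩ - 0.3571i|1⟩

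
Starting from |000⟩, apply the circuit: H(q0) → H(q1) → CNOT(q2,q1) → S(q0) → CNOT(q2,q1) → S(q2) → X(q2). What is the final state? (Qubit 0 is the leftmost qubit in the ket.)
1/2|001⟩ + 1/2|011⟩ + (1/2)i|101⟩ + (1/2)i|111⟩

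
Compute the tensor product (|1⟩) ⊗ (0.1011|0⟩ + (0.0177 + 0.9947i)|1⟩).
0.1011|10⟩ + (0.0177 + 0.9947i)|11⟩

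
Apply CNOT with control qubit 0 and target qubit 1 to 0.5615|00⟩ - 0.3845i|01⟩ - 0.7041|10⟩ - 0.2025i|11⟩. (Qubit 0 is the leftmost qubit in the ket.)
0.5615|00⟩ - 0.3845i|01⟩ - 0.2025i|10⟩ - 0.7041|11⟩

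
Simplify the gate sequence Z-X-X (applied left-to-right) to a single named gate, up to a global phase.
Z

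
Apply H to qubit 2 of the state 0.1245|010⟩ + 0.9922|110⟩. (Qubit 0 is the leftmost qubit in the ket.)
0.08803|010⟩ + 0.08803|011⟩ + 0.7016|110⟩ + 0.7016|111⟩

H on qubit 2 mixes each pair of kets that differ only in qubit 2: amplitudes (a, b) of (|…0…⟩, |…1…⟩) become ((a + b)/√2, (a − b)/√2). Kets absent from the input have amplitude 0.
(|010⟩, |011⟩): (a, b) = (0.1245, 0) → (0.08803, 0.08803)
(|110⟩, |111⟩): (a, b) = (0.9922, 0) → (0.7016, 0.7016)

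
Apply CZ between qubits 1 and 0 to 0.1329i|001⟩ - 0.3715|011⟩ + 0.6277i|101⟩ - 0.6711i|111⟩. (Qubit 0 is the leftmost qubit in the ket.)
0.1329i|001⟩ - 0.3715|011⟩ + 0.6277i|101⟩ + 0.6711i|111⟩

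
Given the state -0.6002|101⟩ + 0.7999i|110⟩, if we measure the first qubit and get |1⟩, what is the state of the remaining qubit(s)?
-0.6002|01⟩ + 0.7999i|10⟩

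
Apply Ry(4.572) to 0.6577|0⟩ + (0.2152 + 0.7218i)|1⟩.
(-0.5938 - 0.5449i)|0⟩ + (0.3554 - 0.4733i)|1⟩

Ry(4.572) = [[cos(θ/2), −sin(θ/2)], [sin(θ/2), cos(θ/2)]]; θ = 4.572, cos(θ/2) ≈ -0.655771, sin(θ/2) ≈ 0.75496.
With a = amp(|0⟩) = 0.6577 and b = amp(|1⟩) = (0.2152 + 0.7218i):
new amp(|0⟩) = (-0.655771)·a + (-0.75496)·b = (-0.5938 - 0.5449i)
new amp(|1⟩) = (0.75496)·a + (-0.655771)·b = (0.3554 - 0.4733i)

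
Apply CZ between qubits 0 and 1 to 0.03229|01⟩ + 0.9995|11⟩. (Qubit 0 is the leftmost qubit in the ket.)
0.03229|01⟩ - 0.9995|11⟩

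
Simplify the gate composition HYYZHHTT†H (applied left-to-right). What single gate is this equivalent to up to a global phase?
X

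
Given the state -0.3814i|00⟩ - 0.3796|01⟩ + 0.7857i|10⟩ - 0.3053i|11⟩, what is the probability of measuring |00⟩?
0.1455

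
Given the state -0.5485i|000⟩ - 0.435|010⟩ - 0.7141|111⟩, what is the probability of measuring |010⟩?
0.1892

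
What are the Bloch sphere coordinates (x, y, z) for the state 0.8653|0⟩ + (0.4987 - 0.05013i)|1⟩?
(0.8631, -0.08675, 0.4975)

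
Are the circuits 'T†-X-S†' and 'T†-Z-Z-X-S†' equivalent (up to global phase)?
Yes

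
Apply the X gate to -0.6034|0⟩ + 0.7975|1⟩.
0.7975|0⟩ - 0.6034|1⟩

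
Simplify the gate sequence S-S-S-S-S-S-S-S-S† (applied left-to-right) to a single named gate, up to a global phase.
S†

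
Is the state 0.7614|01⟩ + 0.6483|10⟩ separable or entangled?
Entangled

Writing the state as a|00⟩ + b|01⟩ + c|10⟩ + d|11⟩, it is a product state iff ad − bc = 0.
Here (a, b, c, d) = (0, 0.7614, 0.6483, 0): ad − bc = (0)(0) − (0.7614)(0.6483) = -0.4936 ≠ 0, so the state is entangled.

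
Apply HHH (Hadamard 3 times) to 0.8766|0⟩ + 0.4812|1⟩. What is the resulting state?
0.9601|0⟩ + 0.2796|1⟩

H² = I, so H^3 = H: a single Hadamard. With (a, b) = (0.8766, 0.4812), H gives ((a + b)/√2, (a − b)/√2) = (0.9601, 0.2796).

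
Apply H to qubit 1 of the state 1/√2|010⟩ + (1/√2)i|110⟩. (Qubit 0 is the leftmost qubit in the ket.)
1/2|000⟩ - 1/2|010⟩ + (1/2)i|100⟩ - (1/2)i|110⟩

H on qubit 1 mixes each pair of kets that differ only in qubit 1: amplitudes (a, b) of (|…0…⟩, |…1…⟩) become ((a + b)/√2, (a − b)/√2). Kets absent from the input have amplitude 0.
(|000⟩, |010⟩): (a, b) = (0, 1/√2) → (1/2, -1/2)
(|100⟩, |110⟩): (a, b) = (0, (1/√2)i) → ((1/2)i, -(1/2)i)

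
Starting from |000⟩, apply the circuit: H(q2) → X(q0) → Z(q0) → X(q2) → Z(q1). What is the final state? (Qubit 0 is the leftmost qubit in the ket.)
-1/√2|100⟩ - 1/√2|101⟩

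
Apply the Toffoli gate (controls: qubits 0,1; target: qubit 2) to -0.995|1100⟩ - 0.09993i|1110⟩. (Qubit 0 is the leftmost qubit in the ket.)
-0.09993i|1100⟩ - 0.995|1110⟩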